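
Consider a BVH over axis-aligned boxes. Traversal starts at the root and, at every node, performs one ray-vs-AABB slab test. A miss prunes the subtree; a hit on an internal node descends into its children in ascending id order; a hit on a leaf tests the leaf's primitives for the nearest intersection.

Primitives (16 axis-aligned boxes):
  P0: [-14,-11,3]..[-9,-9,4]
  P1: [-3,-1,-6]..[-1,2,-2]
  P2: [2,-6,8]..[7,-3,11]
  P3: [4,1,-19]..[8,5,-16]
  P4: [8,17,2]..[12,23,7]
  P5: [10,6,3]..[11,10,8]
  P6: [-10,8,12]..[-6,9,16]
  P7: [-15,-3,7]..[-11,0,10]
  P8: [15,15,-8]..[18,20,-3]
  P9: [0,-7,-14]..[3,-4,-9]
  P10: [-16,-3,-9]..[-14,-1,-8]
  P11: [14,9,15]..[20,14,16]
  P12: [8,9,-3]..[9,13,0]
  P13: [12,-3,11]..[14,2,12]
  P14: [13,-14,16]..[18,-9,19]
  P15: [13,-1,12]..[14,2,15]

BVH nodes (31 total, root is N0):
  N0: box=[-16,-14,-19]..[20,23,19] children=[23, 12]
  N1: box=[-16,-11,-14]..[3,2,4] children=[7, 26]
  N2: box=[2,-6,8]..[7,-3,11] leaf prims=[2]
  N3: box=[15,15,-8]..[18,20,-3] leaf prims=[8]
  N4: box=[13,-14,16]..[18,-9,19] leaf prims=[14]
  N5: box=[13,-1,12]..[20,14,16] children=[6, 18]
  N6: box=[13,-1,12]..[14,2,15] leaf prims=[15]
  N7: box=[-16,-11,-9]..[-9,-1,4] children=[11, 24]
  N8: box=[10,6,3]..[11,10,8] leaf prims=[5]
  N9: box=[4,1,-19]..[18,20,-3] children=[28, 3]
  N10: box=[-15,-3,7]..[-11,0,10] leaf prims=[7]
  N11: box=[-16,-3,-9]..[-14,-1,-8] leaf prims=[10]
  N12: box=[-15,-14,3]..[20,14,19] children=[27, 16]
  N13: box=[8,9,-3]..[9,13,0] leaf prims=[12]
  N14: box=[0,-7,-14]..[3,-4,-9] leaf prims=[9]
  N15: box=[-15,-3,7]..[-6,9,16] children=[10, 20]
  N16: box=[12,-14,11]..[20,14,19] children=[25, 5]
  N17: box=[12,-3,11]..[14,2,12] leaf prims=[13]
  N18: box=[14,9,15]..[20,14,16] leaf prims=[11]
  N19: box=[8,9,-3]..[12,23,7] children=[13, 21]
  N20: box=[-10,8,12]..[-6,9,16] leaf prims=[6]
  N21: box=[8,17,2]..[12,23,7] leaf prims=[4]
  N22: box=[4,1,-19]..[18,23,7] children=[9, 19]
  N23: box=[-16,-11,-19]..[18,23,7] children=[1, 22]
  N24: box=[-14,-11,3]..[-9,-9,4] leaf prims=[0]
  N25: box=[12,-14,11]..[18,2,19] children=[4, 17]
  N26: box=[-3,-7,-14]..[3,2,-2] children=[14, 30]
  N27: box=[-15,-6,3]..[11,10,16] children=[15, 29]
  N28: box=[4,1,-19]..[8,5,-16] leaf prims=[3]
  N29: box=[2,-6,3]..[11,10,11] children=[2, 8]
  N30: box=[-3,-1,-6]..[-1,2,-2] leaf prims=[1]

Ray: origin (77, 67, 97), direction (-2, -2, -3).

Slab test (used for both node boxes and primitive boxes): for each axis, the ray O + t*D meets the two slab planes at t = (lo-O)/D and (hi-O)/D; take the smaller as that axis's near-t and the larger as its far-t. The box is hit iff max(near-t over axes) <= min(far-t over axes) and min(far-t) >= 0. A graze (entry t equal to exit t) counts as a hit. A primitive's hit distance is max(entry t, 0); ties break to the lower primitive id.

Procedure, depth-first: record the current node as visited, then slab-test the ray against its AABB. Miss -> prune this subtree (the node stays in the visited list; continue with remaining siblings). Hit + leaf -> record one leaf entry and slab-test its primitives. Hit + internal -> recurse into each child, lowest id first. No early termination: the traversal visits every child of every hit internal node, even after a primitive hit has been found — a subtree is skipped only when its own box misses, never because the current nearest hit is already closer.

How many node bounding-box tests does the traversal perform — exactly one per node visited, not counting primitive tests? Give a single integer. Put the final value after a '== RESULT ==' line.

Traverse from the root:
N0 x:[57/2,93/2] y:[22,81/2] z:[26,116/3] -> hit [57/2,116/3], descend [12, 23]
  N12 x:[57/2,46] y:[53/2,81/2] z:[26,94/3] -> hit [57/2,94/3], descend [16, 27]
    N16 x:[57/2,65/2] y:[53/2,81/2] z:[26,86/3] -> hit [57/2,86/3], descend [5, 25]
      N5 x:[57/2,32] y:[53/2,34] z:[27,85/3] -> miss, prune
      N25 x:[59/2,65/2] y:[65/2,81/2] z:[26,86/3] -> miss, prune
    N27 x:[33,46] y:[57/2,73/2] z:[27,94/3] -> miss, prune
  N23 x:[59/2,93/2] y:[22,39] z:[30,116/3] -> hit [30,116/3], descend [1, 22]
    N1 x:[37,93/2] y:[65/2,39] z:[31,37] -> hit [37,37], descend [7, 26]
      N7 x:[43,93/2] y:[34,39] z:[31,106/3] -> miss, prune
      N26 x:[37,40] y:[65/2,37] z:[33,37] -> hit [37,37], descend [14, 30]
        N14 x:[37,77/2] y:[71/2,37] z:[106/3,37] -> hit [37,37] leaf, test {P9@t=37}
        N30 x:[39,40] y:[65/2,34] z:[33,103/3] -> miss, prune
    N22 x:[59/2,73/2] y:[22,33] z:[30,116/3] -> hit [30,33], descend [9, 19]
      N9 x:[59/2,73/2] y:[47/2,33] z:[100/3,116/3] -> miss, prune
      N19 x:[65/2,69/2] y:[22,29] z:[30,100/3] -> miss, prune

Summary -> nodes [0, 12, 16, 5, 25, 27, 23, 1, 7, 26, 14, 30, 22, 9, 19]; box-tests=15; leaf-entries=1; first=P9

== RESULT ==
15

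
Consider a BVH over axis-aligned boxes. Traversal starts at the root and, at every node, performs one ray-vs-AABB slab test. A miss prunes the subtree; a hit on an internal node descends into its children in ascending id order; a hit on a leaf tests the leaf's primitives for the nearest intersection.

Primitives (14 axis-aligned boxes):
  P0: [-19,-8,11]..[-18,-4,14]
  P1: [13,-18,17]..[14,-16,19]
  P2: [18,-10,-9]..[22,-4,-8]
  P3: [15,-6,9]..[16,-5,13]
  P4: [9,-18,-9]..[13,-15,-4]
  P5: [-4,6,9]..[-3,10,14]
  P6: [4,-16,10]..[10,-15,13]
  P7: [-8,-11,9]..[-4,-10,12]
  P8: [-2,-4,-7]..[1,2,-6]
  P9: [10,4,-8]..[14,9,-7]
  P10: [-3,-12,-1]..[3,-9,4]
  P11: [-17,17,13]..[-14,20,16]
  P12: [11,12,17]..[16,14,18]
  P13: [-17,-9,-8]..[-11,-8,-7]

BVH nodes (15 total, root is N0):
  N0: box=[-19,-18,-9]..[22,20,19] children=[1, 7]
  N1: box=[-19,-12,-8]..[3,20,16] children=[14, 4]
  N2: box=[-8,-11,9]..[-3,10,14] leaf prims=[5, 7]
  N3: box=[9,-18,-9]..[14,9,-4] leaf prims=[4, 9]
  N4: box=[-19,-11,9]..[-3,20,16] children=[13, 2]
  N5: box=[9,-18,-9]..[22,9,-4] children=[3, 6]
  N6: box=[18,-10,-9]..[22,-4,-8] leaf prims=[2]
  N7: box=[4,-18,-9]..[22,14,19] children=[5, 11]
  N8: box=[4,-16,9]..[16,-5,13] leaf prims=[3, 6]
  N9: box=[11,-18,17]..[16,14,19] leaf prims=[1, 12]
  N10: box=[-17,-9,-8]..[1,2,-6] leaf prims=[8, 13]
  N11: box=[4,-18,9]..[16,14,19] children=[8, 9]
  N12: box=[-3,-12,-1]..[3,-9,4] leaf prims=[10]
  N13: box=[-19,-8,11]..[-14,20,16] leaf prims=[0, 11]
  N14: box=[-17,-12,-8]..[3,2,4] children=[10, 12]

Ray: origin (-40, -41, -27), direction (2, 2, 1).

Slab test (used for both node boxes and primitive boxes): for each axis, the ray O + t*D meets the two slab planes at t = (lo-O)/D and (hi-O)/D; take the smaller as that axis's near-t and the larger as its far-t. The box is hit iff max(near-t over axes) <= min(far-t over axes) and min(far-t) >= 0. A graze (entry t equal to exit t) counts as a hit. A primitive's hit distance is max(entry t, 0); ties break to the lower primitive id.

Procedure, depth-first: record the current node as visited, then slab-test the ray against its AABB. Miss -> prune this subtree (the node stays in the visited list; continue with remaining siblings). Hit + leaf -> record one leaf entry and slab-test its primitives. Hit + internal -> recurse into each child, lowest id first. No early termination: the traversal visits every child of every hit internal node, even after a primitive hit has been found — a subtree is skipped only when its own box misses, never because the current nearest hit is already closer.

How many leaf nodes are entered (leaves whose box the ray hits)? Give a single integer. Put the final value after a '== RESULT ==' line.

Traverse from the root:
N0 x:[21/2,31] y:[23/2,61/2] z:[18,46] -> hit [18,61/2], descend [1, 7]
  N1 x:[21/2,43/2] y:[29/2,61/2] z:[19,43] -> hit [19,43/2], descend [4, 14]
    N4 x:[21/2,37/2] y:[15,61/2] z:[36,43] -> miss, prune
    N14 x:[23/2,43/2] y:[29/2,43/2] z:[19,31] -> hit [19,43/2], descend [10, 12]
      N10 x:[23/2,41/2] y:[16,43/2] z:[19,21] -> hit [19,41/2] leaf, test {P8@t=20, P13(miss)}
      N12 x:[37/2,43/2] y:[29/2,16] z:[26,31] -> miss, prune
  N7 x:[22,31] y:[23/2,55/2] z:[18,46] -> hit [22,55/2], descend [5, 11]
    N5 x:[49/2,31] y:[23/2,25] z:[18,23] -> miss, prune
    N11 x:[22,28] y:[23/2,55/2] z:[36,46] -> miss, prune

Visited [0, 1, 4, 14, 10, 12, 7, 5, 11]. Tests: 9 box, 1 leaf. Nearest: P8.

== RESULT ==
1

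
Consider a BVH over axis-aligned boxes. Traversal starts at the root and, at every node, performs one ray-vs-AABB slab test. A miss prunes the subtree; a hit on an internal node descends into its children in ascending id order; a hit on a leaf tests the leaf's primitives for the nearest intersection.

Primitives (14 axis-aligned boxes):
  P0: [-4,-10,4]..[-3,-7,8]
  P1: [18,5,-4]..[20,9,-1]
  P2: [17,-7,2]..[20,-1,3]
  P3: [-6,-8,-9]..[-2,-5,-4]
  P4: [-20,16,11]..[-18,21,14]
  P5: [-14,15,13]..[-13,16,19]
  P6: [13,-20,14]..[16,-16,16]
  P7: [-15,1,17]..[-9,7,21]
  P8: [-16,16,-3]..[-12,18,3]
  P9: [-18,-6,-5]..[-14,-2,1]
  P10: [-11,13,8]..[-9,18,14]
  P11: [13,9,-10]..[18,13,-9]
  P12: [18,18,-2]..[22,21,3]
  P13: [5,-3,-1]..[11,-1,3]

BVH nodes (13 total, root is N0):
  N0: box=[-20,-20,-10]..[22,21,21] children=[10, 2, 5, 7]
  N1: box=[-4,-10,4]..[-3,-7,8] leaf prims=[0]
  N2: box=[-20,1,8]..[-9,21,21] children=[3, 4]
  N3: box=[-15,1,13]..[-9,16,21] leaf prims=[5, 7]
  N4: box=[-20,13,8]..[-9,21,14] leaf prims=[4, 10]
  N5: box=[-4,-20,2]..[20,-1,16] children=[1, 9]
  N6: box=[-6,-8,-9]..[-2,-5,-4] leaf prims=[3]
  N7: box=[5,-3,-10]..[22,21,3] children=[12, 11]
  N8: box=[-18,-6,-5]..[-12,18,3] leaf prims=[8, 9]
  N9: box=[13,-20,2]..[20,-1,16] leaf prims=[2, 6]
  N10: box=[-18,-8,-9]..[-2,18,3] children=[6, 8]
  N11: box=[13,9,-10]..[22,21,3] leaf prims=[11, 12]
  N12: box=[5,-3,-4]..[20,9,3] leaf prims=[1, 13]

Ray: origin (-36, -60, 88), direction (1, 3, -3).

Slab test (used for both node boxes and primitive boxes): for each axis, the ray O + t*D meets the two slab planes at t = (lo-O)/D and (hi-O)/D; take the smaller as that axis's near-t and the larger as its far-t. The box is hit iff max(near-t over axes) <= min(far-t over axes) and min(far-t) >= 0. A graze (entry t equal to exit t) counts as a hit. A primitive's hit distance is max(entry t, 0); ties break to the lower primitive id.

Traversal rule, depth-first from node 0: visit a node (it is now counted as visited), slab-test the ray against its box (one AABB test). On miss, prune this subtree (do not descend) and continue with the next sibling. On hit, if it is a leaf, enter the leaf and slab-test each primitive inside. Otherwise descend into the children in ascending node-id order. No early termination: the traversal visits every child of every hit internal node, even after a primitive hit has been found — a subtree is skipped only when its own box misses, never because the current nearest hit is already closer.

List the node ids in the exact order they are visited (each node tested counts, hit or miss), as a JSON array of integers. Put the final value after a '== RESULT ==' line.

Walk:
N0 x:[16,58] y:[40/3,27] z:[67/3,98/3] -> hit [67/3,27], descend [2, 5, 7, 10]
  N2 x:[16,27] y:[61/3,27] z:[67/3,80/3] -> hit [67/3,80/3], descend [3, 4]
    N3 x:[21,27] y:[61/3,76/3] z:[67/3,25] -> hit [67/3,25] leaf, test {P5(miss), P7@t=67/3}
    N4 x:[16,27] y:[73/3,27] z:[74/3,80/3] -> hit [74/3,80/3] leaf, test {P4(miss), P10@t=25}
  N5 x:[32,56] y:[40/3,59/3] z:[24,86/3] -> miss, prune
  N7 x:[41,58] y:[19,27] z:[85/3,98/3] -> miss, prune
  N10 x:[18,34] y:[52/3,26] z:[85/3,97/3] -> miss, prune

7 AABB tests over nodes [0, 2, 3, 4, 5, 7, 10]; 2 leaves entered; closest P7.

== RESULT ==
[0, 2, 3, 4, 5, 7, 10]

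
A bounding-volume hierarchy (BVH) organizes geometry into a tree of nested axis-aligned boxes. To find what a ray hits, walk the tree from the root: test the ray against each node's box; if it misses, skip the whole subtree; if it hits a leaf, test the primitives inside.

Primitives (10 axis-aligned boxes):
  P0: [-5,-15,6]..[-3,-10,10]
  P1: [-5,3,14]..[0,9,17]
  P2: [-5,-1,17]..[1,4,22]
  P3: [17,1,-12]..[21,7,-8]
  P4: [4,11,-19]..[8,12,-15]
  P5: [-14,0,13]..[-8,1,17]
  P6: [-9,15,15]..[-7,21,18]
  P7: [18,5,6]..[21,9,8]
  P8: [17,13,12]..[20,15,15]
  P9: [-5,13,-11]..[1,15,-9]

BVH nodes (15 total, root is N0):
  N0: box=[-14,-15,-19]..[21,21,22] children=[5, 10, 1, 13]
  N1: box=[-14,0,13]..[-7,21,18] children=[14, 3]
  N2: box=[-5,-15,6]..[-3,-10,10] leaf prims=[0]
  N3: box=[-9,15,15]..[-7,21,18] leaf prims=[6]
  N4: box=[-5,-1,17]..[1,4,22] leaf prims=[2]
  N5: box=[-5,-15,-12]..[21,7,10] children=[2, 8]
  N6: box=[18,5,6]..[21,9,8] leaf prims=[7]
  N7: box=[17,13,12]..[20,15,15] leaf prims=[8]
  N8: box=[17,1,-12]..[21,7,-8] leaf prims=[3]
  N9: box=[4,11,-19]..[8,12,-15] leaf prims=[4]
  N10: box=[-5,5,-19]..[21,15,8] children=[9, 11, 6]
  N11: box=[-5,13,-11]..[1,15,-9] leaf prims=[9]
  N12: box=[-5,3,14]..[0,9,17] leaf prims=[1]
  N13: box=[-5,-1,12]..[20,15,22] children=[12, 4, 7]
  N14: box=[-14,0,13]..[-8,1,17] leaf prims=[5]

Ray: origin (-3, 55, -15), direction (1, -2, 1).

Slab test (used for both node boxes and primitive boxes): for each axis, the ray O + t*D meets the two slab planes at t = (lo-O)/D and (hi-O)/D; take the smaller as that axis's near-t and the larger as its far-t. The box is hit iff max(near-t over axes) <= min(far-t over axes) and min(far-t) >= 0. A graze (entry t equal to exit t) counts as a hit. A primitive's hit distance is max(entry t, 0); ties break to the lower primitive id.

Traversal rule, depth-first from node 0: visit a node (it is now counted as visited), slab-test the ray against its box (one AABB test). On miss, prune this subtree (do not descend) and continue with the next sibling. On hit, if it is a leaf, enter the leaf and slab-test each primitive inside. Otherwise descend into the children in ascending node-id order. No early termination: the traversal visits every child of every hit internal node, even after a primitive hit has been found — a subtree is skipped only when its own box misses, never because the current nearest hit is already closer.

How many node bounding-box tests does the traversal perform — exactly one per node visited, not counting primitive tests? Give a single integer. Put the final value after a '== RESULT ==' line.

Walk:
N0 x:[-11,24] y:[17,35] z:[-4,37] -> hit [17,24], descend [1, 5, 10, 13]
  N1 x:[-11,-4] y:[17,55/2] z:[28,33] -> miss, prune
  N5 x:[-2,24] y:[24,35] z:[3,25] -> hit [24,24], descend [2, 8]
    N2 x:[-2,0] y:[65/2,35] z:[21,25] -> miss, prune
    N8 x:[20,24] y:[24,27] z:[3,7] -> miss, prune
  N10 x:[-2,24] y:[20,25] z:[-4,23] -> hit [20,23], descend [6, 9, 11]
    N6 x:[21,24] y:[23,25] z:[21,23] -> hit [23,23] leaf, test {P7@t=23}
    N9 x:[7,11] y:[43/2,22] z:[-4,0] -> miss, prune
    N11 x:[-2,4] y:[20,21] z:[4,6] -> miss, prune
  N13 x:[-2,23] y:[20,28] z:[27,37] -> miss, prune

Summary -> nodes [0, 1, 5, 2, 8, 10, 6, 9, 11, 13]; box-tests=10; leaf-entries=1; first=P7

== RESULT ==
10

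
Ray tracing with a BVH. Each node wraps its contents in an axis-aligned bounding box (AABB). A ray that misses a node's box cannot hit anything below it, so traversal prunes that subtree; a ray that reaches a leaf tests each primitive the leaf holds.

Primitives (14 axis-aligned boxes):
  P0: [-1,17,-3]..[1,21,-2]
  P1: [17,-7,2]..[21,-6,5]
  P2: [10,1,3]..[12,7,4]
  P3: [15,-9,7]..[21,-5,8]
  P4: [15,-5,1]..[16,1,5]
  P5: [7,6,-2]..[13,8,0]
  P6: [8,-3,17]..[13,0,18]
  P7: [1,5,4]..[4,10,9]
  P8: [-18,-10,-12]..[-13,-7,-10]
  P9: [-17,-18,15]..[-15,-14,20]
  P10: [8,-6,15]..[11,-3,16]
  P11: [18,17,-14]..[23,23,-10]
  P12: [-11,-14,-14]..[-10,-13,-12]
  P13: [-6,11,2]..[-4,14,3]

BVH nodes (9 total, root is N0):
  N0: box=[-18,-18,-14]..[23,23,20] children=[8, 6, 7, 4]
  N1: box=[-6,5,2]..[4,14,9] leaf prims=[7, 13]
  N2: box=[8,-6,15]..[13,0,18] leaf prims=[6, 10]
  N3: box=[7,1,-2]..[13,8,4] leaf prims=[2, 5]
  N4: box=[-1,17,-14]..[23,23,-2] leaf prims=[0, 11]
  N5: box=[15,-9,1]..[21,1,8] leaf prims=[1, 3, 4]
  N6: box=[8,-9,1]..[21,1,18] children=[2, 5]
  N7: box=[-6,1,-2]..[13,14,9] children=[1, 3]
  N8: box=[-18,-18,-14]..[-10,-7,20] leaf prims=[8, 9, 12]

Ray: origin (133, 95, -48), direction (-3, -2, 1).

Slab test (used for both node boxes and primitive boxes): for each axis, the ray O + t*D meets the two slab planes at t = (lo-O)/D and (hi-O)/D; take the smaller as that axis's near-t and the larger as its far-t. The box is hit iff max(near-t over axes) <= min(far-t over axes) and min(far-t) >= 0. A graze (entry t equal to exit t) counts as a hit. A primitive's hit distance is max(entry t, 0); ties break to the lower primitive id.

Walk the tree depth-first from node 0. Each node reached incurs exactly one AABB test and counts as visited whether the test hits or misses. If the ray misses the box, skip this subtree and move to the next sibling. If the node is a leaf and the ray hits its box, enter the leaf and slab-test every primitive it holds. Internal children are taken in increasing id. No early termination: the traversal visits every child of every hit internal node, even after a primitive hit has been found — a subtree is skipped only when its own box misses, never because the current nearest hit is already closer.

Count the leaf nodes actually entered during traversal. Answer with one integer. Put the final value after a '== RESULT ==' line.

Traverse from the root:
N0 x:[110/3,151/3] y:[36,113/2] z:[34,68] -> hit [110/3,151/3], descend [4, 6, 7, 8]
  N4 x:[110/3,134/3] y:[36,39] z:[34,46] -> hit [110/3,39] leaf, test {P0(miss), P11@t=110/3}
  N6 x:[112/3,125/3] y:[47,52] z:[49,66] -> miss, prune
  N7 x:[40,139/3] y:[81/2,47] z:[46,57] -> hit [46,139/3], descend [1, 3]
    N1 x:[43,139/3] y:[81/2,45] z:[50,57] -> miss, prune
    N3 x:[40,42] y:[87/2,47] z:[46,52] -> miss, prune
  N8 x:[143/3,151/3] y:[51,113/2] z:[34,68] -> miss, prune

Visited [0, 4, 6, 7, 1, 3, 8]. Tests: 7 box, 1 leaf. Nearest: P11.

== RESULT ==
1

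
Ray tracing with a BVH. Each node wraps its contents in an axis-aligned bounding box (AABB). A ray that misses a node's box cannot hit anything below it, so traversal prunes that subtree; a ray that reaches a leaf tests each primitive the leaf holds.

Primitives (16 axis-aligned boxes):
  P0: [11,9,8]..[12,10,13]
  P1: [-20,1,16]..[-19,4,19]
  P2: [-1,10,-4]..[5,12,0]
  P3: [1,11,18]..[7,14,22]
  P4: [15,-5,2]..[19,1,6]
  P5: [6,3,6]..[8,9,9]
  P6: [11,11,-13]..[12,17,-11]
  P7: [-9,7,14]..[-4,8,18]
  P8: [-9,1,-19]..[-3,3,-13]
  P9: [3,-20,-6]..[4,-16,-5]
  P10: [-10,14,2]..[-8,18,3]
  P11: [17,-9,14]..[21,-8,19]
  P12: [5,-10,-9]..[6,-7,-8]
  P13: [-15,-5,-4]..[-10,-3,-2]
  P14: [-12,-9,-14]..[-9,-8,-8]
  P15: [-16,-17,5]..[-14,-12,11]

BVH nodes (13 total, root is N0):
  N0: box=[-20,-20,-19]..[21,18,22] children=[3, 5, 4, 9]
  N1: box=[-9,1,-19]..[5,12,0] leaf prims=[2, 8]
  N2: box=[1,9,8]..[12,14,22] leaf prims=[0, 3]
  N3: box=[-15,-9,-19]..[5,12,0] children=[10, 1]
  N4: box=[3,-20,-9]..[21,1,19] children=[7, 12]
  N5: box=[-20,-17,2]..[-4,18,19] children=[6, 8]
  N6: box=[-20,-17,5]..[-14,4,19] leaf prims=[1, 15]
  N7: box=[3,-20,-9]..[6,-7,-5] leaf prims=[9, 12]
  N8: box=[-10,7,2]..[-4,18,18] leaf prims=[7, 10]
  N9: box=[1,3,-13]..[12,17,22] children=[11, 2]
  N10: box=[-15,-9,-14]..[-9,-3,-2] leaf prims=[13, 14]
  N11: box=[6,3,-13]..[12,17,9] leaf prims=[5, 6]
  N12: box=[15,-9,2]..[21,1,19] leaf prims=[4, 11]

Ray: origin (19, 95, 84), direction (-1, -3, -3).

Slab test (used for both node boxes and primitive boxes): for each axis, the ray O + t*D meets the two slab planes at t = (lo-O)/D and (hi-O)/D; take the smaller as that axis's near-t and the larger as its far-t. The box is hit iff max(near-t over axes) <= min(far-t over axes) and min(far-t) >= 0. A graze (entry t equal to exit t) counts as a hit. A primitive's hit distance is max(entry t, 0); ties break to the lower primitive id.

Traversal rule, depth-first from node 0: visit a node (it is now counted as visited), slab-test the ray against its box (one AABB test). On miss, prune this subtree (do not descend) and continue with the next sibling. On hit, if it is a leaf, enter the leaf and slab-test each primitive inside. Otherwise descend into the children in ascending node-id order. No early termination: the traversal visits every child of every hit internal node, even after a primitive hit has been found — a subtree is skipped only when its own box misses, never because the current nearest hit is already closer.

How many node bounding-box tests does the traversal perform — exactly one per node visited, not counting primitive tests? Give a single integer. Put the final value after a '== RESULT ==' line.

Traverse from the root:
N0 x:[-2,39] y:[77/3,115/3] z:[62/3,103/3] -> hit [77/3,103/3], descend [3, 4, 5, 9]
  N3 x:[14,34] y:[83/3,104/3] z:[28,103/3] -> hit [28,34], descend [1, 10]
    N1 x:[14,28] y:[83/3,94/3] z:[28,103/3] -> hit [28,28] leaf, test {P2(miss), P8(miss)}
    N10 x:[28,34] y:[98/3,104/3] z:[86/3,98/3] -> hit [98/3,98/3] leaf, test {P13(miss), P14(miss)}
  N4 x:[-2,16] y:[94/3,115/3] z:[65/3,31] -> miss, prune
  N5 x:[23,39] y:[77/3,112/3] z:[65/3,82/3] -> hit [77/3,82/3], descend [6, 8]
    N6 x:[33,39] y:[91/3,112/3] z:[65/3,79/3] -> miss, prune
    N8 x:[23,29] y:[77/3,88/3] z:[22,82/3] -> hit [77/3,82/3] leaf, test {P7(miss), P10@t=27}
  N9 x:[7,18] y:[26,92/3] z:[62/3,97/3] -> miss, prune

order=[0, 3, 1, 10, 4, 5, 6, 8, 9]  |boxes|=9  |leaves|=3  hit=P10

== RESULT ==
9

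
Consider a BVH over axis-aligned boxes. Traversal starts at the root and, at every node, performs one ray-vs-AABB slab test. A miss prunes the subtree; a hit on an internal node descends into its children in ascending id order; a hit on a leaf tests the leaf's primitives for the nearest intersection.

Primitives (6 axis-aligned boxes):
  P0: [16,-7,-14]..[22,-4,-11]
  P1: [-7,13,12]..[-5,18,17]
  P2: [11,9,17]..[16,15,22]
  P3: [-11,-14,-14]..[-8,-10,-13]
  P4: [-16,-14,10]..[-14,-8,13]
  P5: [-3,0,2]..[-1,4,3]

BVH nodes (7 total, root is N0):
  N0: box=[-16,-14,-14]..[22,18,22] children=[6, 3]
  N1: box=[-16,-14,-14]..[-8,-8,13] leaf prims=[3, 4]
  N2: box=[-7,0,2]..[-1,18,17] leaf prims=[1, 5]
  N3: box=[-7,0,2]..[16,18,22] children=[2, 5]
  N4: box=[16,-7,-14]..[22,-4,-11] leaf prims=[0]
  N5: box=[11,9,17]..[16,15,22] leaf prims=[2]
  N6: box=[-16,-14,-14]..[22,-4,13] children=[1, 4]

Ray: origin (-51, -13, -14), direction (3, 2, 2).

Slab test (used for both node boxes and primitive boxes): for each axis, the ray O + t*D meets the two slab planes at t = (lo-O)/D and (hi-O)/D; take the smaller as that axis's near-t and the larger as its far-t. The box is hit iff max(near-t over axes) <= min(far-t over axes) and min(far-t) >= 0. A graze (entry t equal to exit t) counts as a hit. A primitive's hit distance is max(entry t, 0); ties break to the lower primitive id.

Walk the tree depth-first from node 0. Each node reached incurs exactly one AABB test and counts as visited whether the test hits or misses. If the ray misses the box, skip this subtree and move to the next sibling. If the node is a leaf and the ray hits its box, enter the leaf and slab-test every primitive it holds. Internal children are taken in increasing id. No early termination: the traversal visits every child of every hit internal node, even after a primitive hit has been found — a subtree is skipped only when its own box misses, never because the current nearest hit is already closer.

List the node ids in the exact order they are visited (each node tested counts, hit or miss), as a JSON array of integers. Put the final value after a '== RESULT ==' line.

Trace the traversal:
N0 x:[35/3,73/3] y:[-1/2,31/2] z:[0,18] -> hit [35/3,31/2], descend [3, 6]
  N3 x:[44/3,67/3] y:[13/2,31/2] z:[8,18] -> hit [44/3,31/2], descend [2, 5]
    N2 x:[44/3,50/3] y:[13/2,31/2] z:[8,31/2] -> hit [44/3,31/2] leaf, test {P1@t=44/3, P5(miss)}
    N5 x:[62/3,67/3] y:[11,14] z:[31/2,18] -> miss, prune
  N6 x:[35/3,73/3] y:[-1/2,9/2] z:[0,27/2] -> miss, prune

Summary -> nodes [0, 3, 2, 5, 6]; box-tests=5; leaf-entries=1; first=P1

== RESULT ==
[0, 3, 2, 5, 6]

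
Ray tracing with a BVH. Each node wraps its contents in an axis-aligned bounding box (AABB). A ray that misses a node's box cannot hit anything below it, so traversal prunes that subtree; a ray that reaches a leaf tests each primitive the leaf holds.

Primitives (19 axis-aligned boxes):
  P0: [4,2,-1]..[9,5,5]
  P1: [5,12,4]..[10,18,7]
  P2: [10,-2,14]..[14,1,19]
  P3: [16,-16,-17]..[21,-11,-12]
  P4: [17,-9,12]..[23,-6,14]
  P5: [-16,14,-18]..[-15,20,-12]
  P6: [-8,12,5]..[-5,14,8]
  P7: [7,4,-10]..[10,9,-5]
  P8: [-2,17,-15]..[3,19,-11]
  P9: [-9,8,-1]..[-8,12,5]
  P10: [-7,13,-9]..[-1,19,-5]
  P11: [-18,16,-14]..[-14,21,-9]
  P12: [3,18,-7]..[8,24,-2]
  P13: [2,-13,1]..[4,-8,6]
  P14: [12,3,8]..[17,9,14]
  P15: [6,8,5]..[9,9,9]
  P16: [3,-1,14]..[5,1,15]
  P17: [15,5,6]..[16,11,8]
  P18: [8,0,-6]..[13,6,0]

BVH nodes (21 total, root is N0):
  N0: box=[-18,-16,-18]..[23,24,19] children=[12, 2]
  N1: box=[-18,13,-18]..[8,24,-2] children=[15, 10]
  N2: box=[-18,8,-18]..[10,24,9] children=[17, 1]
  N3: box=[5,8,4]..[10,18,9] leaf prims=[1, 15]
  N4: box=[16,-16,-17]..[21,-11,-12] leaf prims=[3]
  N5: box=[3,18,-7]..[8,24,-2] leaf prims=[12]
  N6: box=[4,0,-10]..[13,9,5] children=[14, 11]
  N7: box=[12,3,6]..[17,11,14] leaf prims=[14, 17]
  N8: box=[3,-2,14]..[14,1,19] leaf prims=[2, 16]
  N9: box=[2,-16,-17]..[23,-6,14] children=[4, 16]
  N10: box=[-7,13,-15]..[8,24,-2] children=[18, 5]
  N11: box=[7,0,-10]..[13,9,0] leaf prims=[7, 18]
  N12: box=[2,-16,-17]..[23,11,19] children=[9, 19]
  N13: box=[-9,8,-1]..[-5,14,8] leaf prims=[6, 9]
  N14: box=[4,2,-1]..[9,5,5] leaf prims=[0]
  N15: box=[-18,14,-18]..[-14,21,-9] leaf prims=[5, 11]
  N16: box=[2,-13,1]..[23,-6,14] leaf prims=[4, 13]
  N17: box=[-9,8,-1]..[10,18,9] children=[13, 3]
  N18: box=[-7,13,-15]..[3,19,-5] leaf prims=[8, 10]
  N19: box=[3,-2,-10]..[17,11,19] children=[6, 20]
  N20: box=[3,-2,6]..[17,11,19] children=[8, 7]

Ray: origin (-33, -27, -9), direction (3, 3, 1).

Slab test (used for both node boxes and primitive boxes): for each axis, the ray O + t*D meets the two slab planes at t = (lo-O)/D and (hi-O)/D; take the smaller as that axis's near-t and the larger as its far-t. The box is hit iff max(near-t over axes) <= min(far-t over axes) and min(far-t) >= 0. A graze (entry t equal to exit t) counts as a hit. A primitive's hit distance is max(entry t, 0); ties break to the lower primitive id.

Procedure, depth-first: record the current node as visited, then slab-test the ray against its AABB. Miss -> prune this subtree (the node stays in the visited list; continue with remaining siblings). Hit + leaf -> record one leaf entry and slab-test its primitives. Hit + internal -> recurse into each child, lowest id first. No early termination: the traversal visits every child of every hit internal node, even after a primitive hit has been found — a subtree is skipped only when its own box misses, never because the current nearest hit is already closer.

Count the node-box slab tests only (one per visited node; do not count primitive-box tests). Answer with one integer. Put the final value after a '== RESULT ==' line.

Walk:
N0 x:[5,56/3] y:[11/3,17] z:[-9,28] -> hit [5,17], descend [2, 12]
  N2 x:[5,43/3] y:[35/3,17] z:[-9,18] -> hit [35/3,43/3], descend [1, 17]
    N1 x:[5,41/3] y:[40/3,17] z:[-9,7] -> miss, prune
    N17 x:[8,43/3] y:[35/3,15] z:[8,18] -> hit [35/3,43/3], descend [3, 13]
      N3 x:[38/3,43/3] y:[35/3,15] z:[13,18] -> hit [13,43/3] leaf, test {P1@t=13, P15(miss)}
      N13 x:[8,28/3] y:[35/3,41/3] z:[8,17] -> miss, prune
  N12 x:[35/3,56/3] y:[11/3,38/3] z:[-8,28] -> hit [35/3,38/3], descend [9, 19]
    N9 x:[35/3,56/3] y:[11/3,7] z:[-8,23] -> miss, prune
    N19 x:[12,50/3] y:[25/3,38/3] z:[-1,28] -> hit [12,38/3], descend [6, 20]
      N6 x:[37/3,46/3] y:[9,12] z:[-1,14] -> miss, prune
      N20 x:[12,50/3] y:[25/3,38/3] z:[15,28] -> miss, prune

order=[0, 2, 1, 17, 3, 13, 12, 9, 19, 6, 20]  |boxes|=11  |leaves|=1  hit=P1

== RESULT ==
11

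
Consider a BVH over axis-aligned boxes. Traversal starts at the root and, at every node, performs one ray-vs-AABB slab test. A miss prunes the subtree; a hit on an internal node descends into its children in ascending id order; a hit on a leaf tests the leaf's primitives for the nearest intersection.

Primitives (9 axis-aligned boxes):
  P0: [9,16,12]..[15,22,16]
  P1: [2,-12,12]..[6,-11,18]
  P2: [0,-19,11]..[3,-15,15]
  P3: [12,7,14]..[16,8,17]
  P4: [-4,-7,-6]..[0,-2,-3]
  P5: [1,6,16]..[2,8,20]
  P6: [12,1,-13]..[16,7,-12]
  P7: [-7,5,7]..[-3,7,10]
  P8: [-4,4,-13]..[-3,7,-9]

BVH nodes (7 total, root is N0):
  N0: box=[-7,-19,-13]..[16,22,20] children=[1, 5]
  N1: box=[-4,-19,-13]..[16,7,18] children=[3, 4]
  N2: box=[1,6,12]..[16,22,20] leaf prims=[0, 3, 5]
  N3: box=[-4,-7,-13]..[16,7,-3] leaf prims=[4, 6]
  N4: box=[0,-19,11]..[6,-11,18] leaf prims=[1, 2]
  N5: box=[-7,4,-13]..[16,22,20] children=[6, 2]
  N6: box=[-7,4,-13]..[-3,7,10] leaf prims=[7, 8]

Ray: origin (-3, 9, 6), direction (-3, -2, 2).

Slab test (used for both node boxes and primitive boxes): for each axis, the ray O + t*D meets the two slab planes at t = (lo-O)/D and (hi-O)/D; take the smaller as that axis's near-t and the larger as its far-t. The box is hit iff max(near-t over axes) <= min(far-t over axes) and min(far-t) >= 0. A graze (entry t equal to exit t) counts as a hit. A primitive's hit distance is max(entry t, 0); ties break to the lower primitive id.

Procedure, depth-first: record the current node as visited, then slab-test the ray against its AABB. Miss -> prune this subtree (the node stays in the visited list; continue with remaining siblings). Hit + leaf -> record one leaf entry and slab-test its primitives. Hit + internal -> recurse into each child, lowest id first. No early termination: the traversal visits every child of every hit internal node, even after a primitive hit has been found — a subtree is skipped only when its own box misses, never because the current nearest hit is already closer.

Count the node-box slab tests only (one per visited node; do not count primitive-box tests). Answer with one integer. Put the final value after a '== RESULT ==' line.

Walk:
N0 x:[-19/3,4/3] y:[-13/2,14] z:[-19/2,7] -> hit [-19/3,4/3], descend [1, 5]
  N1 x:[-19/3,1/3] y:[1,14] z:[-19/2,6] -> miss, prune
  N5 x:[-19/3,4/3] y:[-13/2,5/2] z:[-19/2,7] -> hit [-19/3,4/3], descend [2, 6]
    N2 x:[-19/3,-4/3] y:[-13/2,3/2] z:[3,7] -> miss, prune
    N6 x:[0,4/3] y:[1,5/2] z:[-19/2,2] -> hit [1,4/3] leaf, test {P7@t=1, P8(miss)}

Summary -> nodes [0, 1, 5, 2, 6]; box-tests=5; leaf-entries=1; first=P7

== RESULT ==
5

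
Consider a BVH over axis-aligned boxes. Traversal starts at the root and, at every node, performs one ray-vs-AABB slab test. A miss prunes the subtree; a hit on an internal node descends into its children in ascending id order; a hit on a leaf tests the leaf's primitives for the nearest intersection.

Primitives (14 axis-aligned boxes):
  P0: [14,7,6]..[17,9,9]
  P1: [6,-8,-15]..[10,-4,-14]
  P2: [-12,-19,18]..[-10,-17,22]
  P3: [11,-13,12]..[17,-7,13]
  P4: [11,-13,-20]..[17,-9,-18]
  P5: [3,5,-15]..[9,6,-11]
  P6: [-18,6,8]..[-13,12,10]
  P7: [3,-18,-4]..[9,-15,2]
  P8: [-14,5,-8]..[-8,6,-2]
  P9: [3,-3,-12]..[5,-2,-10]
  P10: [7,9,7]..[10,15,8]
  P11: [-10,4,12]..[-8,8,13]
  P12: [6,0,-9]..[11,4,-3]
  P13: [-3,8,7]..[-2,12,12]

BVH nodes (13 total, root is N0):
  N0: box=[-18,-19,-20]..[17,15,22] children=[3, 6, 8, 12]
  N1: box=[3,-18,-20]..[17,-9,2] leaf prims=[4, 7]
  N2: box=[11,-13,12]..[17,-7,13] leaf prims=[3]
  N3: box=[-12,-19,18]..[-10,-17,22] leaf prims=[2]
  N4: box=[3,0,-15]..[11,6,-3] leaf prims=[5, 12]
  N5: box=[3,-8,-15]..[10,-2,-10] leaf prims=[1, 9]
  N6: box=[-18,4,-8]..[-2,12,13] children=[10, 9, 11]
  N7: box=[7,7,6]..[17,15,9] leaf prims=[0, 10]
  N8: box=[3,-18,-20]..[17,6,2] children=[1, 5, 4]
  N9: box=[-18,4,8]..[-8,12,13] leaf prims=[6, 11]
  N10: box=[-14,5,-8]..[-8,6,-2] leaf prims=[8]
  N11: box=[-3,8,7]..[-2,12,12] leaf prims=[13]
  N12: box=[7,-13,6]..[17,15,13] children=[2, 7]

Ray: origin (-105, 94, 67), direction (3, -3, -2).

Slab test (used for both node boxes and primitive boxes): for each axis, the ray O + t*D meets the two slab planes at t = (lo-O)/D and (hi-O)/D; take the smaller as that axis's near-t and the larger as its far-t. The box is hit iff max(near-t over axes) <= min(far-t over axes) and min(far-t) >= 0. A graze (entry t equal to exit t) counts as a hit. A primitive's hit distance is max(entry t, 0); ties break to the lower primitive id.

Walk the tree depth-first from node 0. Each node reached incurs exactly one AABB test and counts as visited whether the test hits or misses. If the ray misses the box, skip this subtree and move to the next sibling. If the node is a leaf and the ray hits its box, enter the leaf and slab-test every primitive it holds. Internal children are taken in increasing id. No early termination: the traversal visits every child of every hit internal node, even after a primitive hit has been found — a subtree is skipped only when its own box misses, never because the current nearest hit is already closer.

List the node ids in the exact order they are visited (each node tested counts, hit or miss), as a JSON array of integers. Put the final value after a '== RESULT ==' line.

Trace the traversal:
N0 x:[29,122/3] y:[79/3,113/3] z:[45/2,87/2] -> hit [29,113/3], descend [3, 6, 8, 12]
  N3 x:[31,95/3] y:[37,113/3] z:[45/2,49/2] -> miss, prune
  N6 x:[29,103/3] y:[82/3,30] z:[27,75/2] -> hit [29,30], descend [9, 10, 11]
    N9 x:[29,97/3] y:[82/3,30] z:[27,59/2] -> hit [29,59/2] leaf, test {P6@t=29, P11(miss)}
    N10 x:[91/3,97/3] y:[88/3,89/3] z:[69/2,75/2] -> miss, prune
    N11 x:[34,103/3] y:[82/3,86/3] z:[55/2,30] -> miss, prune
  N8 x:[36,122/3] y:[88/3,112/3] z:[65/2,87/2] -> hit [36,112/3], descend [1, 4, 5]
    N1 x:[36,122/3] y:[103/3,112/3] z:[65/2,87/2] -> hit [36,112/3] leaf, test {P4(miss), P7(miss)}
    N4 x:[36,116/3] y:[88/3,94/3] z:[35,41] -> miss, prune
    N5 x:[36,115/3] y:[32,34] z:[77/2,41] -> miss, prune
  N12 x:[112/3,122/3] y:[79/3,107/3] z:[27,61/2] -> miss, prune

11 AABB tests over nodes [0, 3, 6, 9, 10, 11, 8, 1, 4, 5, 12]; 2 leaves entered; closest P6.

== RESULT ==
[0, 3, 6, 9, 10, 11, 8, 1, 4, 5, 12]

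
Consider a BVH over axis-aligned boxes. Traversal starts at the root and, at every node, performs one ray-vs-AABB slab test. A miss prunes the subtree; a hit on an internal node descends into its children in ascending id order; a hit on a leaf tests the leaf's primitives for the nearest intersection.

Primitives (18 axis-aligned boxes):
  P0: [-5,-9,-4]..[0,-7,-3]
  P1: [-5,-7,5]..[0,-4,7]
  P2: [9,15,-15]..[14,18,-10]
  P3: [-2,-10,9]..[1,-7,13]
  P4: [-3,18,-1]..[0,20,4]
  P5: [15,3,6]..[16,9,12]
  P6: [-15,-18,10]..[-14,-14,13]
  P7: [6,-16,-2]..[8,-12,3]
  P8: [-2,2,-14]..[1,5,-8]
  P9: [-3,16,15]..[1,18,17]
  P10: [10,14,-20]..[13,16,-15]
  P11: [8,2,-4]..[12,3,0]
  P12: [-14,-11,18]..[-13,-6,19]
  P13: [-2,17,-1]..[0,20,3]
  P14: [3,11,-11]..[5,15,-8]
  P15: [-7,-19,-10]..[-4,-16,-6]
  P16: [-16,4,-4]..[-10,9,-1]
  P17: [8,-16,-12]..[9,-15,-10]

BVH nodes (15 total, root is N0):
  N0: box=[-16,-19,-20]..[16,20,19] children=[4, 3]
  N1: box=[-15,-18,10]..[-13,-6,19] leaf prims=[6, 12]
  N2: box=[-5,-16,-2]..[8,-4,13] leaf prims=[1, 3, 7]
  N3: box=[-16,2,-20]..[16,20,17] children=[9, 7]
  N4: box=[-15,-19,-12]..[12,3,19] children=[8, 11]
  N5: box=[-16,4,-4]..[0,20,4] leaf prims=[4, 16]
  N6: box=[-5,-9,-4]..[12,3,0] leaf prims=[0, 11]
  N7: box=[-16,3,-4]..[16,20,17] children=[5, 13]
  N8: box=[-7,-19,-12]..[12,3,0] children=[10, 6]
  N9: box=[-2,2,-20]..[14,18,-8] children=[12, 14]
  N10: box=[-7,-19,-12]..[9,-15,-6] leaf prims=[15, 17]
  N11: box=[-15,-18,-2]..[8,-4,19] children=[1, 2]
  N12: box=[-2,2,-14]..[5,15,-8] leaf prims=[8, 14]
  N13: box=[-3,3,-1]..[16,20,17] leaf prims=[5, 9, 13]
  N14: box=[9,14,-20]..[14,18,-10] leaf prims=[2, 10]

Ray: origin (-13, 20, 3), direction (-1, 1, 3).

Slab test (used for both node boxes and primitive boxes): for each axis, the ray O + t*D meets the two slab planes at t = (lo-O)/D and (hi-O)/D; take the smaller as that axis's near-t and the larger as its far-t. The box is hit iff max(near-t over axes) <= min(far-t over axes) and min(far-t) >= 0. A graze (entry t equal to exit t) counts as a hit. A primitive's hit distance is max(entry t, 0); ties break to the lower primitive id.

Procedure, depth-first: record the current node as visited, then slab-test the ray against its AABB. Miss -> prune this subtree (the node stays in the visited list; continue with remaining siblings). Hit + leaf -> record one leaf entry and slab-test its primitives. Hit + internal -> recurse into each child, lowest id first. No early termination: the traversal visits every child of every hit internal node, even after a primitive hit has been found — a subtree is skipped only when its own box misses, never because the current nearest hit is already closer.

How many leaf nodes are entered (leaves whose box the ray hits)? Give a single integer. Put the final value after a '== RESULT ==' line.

Walk:
N0 x:[-29,3] y:[-39,0] z:[-23/3,16/3] -> hit [-23/3,0], descend [3, 4]
  N3 x:[-29,3] y:[-18,0] z:[-23/3,14/3] -> hit [-23/3,0], descend [7, 9]
    N7 x:[-29,3] y:[-17,0] z:[-7/3,14/3] -> hit [-7/3,0], descend [5, 13]
      N5 x:[-13,3] y:[-16,0] z:[-7/3,1/3] -> hit [-7/3,0] leaf, test {P4(miss), P16(miss)}
      N13 x:[-29,-10] y:[-17,0] z:[-4/3,14/3] -> miss, prune
    N9 x:[-27,-11] y:[-18,-2] z:[-23/3,-11/3] -> miss, prune
  N4 x:[-25,2] y:[-39,-17] z:[-5,16/3] -> miss, prune

order=[0, 3, 7, 5, 13, 9, 4]  |boxes|=7  |leaves|=1  hit=miss

== RESULT ==
1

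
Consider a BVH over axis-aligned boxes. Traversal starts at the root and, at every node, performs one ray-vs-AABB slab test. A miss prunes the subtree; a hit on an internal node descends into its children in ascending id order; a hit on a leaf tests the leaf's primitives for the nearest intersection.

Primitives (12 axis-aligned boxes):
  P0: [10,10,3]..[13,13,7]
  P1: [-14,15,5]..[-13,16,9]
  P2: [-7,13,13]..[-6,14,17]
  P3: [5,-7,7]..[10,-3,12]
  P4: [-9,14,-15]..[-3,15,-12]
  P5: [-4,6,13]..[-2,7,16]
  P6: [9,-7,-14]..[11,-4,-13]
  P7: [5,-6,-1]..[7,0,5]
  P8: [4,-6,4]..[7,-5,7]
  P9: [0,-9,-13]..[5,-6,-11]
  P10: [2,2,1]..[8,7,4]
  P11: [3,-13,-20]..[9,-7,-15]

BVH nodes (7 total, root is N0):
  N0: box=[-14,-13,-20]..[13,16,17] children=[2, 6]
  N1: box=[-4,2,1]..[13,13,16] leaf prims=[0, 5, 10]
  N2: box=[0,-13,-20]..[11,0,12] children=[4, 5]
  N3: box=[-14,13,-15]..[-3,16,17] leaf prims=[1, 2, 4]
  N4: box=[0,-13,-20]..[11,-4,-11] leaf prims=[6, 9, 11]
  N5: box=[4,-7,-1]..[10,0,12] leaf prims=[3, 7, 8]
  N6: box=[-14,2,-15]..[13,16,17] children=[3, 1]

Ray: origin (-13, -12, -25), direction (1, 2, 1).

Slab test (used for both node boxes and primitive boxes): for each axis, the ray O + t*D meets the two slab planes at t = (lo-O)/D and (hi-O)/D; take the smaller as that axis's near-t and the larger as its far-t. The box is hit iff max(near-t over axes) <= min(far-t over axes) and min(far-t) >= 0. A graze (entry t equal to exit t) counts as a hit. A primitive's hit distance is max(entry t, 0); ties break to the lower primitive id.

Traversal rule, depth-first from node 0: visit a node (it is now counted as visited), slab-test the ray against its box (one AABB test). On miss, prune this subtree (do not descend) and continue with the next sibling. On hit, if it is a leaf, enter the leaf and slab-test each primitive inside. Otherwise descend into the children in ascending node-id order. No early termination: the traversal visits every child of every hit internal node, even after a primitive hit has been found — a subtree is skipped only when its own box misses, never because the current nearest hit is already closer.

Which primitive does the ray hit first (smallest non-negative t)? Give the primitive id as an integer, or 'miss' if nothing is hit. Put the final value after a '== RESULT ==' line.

Walk:
N0 x:[-1,26] y:[-1/2,14] z:[5,42] -> hit [5,14], descend [2, 6]
  N2 x:[13,24] y:[-1/2,6] z:[5,37] -> miss, prune
  N6 x:[-1,26] y:[7,14] z:[10,42] -> hit [10,14], descend [1, 3]
    N1 x:[9,26] y:[7,25/2] z:[26,41] -> miss, prune
    N3 x:[-1,10] y:[25/2,14] z:[10,42] -> miss, prune

Summary -> nodes [0, 2, 6, 1, 3]; box-tests=5; leaf-entries=0; first=miss

== RESULT ==
miss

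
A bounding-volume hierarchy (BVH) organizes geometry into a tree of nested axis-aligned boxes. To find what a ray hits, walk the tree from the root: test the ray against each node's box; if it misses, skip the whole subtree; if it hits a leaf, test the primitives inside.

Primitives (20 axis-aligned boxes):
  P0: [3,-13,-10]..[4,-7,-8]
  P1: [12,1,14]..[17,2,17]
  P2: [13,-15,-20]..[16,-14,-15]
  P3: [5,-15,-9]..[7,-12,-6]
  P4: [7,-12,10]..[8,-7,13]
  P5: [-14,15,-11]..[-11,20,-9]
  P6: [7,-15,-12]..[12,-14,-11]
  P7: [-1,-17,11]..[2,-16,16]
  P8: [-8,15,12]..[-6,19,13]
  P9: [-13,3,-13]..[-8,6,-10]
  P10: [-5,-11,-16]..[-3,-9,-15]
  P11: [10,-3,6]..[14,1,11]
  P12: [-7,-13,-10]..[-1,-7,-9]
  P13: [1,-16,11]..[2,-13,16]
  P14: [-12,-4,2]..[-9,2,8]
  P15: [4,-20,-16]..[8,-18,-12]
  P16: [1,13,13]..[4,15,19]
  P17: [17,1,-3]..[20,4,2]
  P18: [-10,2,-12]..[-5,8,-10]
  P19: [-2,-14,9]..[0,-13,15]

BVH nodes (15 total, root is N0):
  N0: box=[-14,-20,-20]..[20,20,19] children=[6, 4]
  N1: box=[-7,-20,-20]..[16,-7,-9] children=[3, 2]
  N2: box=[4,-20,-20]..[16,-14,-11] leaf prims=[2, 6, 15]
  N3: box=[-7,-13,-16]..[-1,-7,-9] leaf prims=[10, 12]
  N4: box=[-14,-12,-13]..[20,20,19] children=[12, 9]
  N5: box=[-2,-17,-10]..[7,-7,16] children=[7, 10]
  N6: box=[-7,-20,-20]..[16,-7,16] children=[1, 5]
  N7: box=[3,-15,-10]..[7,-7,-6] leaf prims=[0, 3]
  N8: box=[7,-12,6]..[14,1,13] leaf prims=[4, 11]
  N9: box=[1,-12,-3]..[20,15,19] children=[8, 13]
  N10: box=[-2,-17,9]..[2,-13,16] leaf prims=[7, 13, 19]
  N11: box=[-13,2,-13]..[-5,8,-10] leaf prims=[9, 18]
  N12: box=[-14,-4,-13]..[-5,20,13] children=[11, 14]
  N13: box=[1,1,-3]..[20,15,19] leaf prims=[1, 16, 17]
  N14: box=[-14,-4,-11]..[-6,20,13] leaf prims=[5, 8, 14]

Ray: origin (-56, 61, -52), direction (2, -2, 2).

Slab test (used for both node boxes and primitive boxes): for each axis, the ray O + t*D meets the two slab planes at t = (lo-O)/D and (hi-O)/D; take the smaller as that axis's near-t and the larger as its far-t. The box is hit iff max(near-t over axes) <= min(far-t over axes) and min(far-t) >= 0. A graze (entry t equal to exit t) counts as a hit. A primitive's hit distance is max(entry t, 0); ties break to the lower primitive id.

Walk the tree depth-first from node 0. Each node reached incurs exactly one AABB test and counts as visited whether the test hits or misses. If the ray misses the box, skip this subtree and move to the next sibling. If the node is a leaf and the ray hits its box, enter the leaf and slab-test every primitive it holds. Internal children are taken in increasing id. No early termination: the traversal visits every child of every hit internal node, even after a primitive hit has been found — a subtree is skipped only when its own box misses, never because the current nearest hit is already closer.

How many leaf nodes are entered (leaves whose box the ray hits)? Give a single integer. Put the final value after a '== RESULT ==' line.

Traverse from the root:
N0 x:[21,38] y:[41/2,81/2] z:[16,71/2] -> hit [21,71/2], descend [4, 6]
  N4 x:[21,38] y:[41/2,73/2] z:[39/2,71/2] -> hit [21,71/2], descend [9, 12]
    N9 x:[57/2,38] y:[23,73/2] z:[49/2,71/2] -> hit [57/2,71/2], descend [8, 13]
      N8 x:[63/2,35] y:[30,73/2] z:[29,65/2] -> hit [63/2,65/2] leaf, test {P4(miss), P11(miss)}
      N13 x:[57/2,38] y:[23,30] z:[49/2,71/2] -> hit [57/2,30] leaf, test {P1(miss), P16(miss), P17(miss)}
    N12 x:[21,51/2] y:[41/2,65/2] z:[39/2,65/2] -> hit [21,51/2], descend [11, 14]
      N11 x:[43/2,51/2] y:[53/2,59/2] z:[39/2,21] -> miss, prune
      N14 x:[21,25] y:[41/2,65/2] z:[41/2,65/2] -> hit [21,25] leaf, test {P5@t=21, P8(miss), P14(miss)}
  N6 x:[49/2,36] y:[34,81/2] z:[16,34] -> hit [34,34], descend [1, 5]
    N1 x:[49/2,36] y:[34,81/2] z:[16,43/2] -> miss, prune
    N5 x:[27,63/2] y:[34,39] z:[21,34] -> miss, prune

11 AABB tests over nodes [0, 4, 9, 8, 13, 12, 11, 14, 6, 1, 5]; 3 leaves entered; closest P5.

== RESULT ==
3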